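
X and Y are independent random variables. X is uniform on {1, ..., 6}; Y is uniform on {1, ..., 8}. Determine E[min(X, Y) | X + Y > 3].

P(X + Y > 3) = 15/16.
Summing min(X,Y)·P(x,y) over outcomes with X + Y > 3 gives 65/24.
E[min(X, Y) | X + Y > 3] = (65/24) / (15/16) = 26/9.

26/9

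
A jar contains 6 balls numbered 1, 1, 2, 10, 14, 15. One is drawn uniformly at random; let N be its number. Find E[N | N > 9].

P(N > 9) = 1/2.
Σ over the event: 10·1/6 + 14·1/6 + 15·1/6 = 13/2.
E[N | N > 9] = (13/2) / (1/2) = 13.

13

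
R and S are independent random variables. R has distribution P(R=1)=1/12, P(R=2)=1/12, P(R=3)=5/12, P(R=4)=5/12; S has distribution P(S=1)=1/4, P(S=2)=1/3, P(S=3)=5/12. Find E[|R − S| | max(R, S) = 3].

P(max(R, S) = 3) = 35/72.
Summing |R−S|·P(x,y) over outcomes with max(R, S) = 3 gives 65/144.
E[|R − S| | max(R, S) = 3] = (65/144) / (35/72) = 13/14.

13/14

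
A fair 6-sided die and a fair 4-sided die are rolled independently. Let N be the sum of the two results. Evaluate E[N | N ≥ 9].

P(N ≥ 9) = 1/8.
Σ over the event: 9·1/12 + 10·1/24 = 7/6.
E[N | N ≥ 9] = (7/6) / (1/8) = 28/3.

28/3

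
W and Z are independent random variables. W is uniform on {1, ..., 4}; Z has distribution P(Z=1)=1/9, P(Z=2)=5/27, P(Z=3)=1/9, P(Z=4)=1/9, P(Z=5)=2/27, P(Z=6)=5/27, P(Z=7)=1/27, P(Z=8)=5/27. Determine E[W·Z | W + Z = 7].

P(W + Z = 7) = 13/108.
Summing WZ·P(x,y) over outcomes with W + Z = 7 gives 61/54.
E[W·Z | W + Z = 7] = (61/54) / (13/108) = 122/13.

122/13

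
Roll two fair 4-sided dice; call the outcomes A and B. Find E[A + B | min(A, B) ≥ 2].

6

Outcomes with min(A, B) ≥ 2: (2,2), (2,3), (2,4), (3,2), (3,3), (3,4), (4,2), (4,3), (4,4), each with probability 1/16.
E[A + B | min(A, B) ≥ 2] = (4 + 5 + 6 + 5 + 6 + 7 + 6 + 7 + 8) / 9 = 6.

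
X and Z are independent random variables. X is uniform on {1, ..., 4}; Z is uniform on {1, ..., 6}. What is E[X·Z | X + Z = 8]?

P(X + Z = 8) = 1/8.
Summing XZ·P(x,y) over outcomes with X + Z = 8 gives 43/24.
E[X·Z | X + Z = 8] = (43/24) / (1/8) = 43/3.

43/3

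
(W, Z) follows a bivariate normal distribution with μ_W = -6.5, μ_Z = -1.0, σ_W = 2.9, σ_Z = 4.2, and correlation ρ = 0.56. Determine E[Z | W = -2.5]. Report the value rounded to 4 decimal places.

2.2441

For a bivariate normal, E[Z | W=x] = μ_Z + ρ·(σ_Z/σ_W)·(x − μ_W).
E[Z | W=-2.5] = -1.0 + (0.56)·(4.2/2.9)·(-2.5 − (-6.5)) = -1.0 + (0.81103)·(4) = 2.2441.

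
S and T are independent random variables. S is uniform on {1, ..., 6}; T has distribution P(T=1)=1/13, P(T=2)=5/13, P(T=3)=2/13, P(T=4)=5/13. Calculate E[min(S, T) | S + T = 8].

P(S + T = 8) = 2/13.
Summing min(S,T)·P(x,y) over outcomes with S + T = 8 gives 6/13.
E[min(S, T) | S + T = 8] = (6/13) / (2/13) = 3.

3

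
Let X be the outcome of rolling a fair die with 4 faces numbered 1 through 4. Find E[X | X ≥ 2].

Given X ≥ 2, X is equally likely to be any of {2, 3, 4}.
E[X | X ≥ 2] = (2 + 3 + 4) / 3 = 3.

3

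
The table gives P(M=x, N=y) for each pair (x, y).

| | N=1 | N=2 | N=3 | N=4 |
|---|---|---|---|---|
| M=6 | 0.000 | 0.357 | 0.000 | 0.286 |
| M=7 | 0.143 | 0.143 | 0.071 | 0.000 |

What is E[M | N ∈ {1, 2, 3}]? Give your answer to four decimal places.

P(N ∈ {1, 2, 3}) = 0.714.
Σ M·P over the event = 6·(0.357) + 7·(0.143) + 7·(0.143) + 7·(0.071) = 4.641.
E[M | N ∈ {1, 2, 3}] = (4.641) / (0.714) = 6.5000.

6.5000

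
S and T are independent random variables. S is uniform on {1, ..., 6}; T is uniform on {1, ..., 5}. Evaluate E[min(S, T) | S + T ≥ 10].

P(S + T ≥ 10) = 1/10.
Summing min(S,T)·P(x,y) over outcomes with S + T ≥ 10 gives 7/15.
E[min(S, T) | S + T ≥ 10] = (7/15) / (1/10) = 14/3.

14/3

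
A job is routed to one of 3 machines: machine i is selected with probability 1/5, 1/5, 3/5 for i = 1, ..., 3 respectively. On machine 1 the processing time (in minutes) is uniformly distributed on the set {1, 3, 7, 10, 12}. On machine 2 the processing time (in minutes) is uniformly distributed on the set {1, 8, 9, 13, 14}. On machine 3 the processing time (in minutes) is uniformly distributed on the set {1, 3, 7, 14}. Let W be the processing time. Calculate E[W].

E[W | machine 1] = (1+3+7+10+12)/5 = 33/5.
E[W | machine 2] = (1+8+9+13+14)/5 = 9.
E[W | machine 3] = (1+3+7+14)/4 = 25/4.
By the law of total expectation,
E[W] = (1/5)·(33/5) + (1/5)·(9) + (3/5)·(25/4) = 687/100.

687/100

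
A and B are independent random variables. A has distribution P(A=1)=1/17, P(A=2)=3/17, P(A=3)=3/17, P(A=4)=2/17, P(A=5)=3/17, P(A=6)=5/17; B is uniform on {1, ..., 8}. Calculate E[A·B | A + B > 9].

P(A + B > 9) = 13/34.
Summing AB·P(x,y) over outcomes with A + B > 9 gives 1641/136.
E[A·B | A + B > 9] = (1641/136) / (13/34) = 1641/52.

1641/52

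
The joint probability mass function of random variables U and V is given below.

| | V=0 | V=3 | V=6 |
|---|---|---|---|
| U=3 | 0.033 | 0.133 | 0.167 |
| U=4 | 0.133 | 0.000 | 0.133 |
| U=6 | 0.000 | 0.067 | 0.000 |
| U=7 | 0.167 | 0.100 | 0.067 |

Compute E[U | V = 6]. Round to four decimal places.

4.0926

P(V = 6) = 0.367.
Summing U·P(U=x,V=y) over the conditioning event gives 1.502.
E[U | V = 6] = (1.502) / (0.367) = 4.0926.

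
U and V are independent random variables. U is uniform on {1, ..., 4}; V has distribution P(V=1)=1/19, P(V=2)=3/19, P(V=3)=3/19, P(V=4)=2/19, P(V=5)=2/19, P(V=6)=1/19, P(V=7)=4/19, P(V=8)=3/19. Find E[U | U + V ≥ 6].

P(U + V ≥ 6) = 55/76.
Summing U·P(x,y) over outcomes with U + V ≥ 6 gives 151/76.
E[U | U + V ≥ 6] = (151/76) / (55/76) = 151/55.

151/55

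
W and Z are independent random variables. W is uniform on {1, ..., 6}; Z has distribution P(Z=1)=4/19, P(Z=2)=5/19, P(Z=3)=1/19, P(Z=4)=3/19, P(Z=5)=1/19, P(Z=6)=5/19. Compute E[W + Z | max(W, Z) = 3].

14/3

P(max(W, Z) = 3) = 2/19.
Summing (W+Z)·P(x,y) over outcomes with max(W, Z) = 3 gives 28/57.
E[W + Z | max(W, Z) = 3] = (28/57) / (2/19) = 14/3.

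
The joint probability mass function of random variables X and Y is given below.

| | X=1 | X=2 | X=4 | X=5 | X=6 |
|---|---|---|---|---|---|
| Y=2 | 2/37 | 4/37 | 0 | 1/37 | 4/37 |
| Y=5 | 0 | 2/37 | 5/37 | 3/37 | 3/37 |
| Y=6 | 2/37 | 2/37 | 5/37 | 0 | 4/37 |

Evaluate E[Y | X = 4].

P(X = 4) = 10/37.
Σ Y·P over the event = 5·(5/37) + 6·(5/37) = 55/37.
E[Y | X = 4] = (55/37) / (10/37) = 11/2.

11/2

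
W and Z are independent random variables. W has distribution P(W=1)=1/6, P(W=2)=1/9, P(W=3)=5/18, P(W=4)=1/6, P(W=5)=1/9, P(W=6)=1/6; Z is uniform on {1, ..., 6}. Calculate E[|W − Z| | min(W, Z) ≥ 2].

P(min(W, Z) ≥ 2) = 25/36.
Summing |W−Z|·P(x,y) over outcomes with min(W, Z) ≥ 2 gives 13/12.
E[|W − Z| | min(W, Z) ≥ 2] = (13/12) / (25/36) = 39/25.

39/25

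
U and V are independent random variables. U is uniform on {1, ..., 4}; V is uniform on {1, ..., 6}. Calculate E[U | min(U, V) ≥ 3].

7/2

Outcomes with min(U, V) ≥ 3: (3,3), (3,4), (3,5), (3,6), (4,3), (4,4), (4,5), (4,6), each with probability 1/24.
E[U | min(U, V) ≥ 3] = (3 + 3 + 3 + 3 + 4 + 4 + 4 + 4) / 8 = 7/2.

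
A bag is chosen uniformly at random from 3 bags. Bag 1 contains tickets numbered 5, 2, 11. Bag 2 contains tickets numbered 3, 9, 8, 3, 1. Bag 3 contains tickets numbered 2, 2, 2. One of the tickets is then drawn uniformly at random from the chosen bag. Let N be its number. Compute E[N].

64/15

E[N | bag 1] = (5+2+11)/3 = 6.
E[N | bag 2] = (3+9+8+3+1)/5 = 24/5.
E[N | bag 3] = (2+2+2)/3 = 2.
By the law of total expectation,
E[N] = (1/3)·(6) + (1/3)·(24/5) + (1/3)·(2) = 64/15.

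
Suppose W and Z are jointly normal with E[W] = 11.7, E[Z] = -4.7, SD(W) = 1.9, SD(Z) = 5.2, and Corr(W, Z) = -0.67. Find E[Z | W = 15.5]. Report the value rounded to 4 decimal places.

For a bivariate normal, E[Z | W=x] = μ_Z + ρ·(σ_Z/σ_W)·(x − μ_W).
E[Z | W=15.5] = -4.7 + (-0.67)·(5.2/1.9)·(15.5 − (11.7)) = -4.7 + (-1.83368)·(3.8) = -11.6680.

-11.6680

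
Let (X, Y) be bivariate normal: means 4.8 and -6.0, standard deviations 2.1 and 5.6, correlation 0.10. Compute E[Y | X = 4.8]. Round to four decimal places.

-6.0000

The regression of Y on X has slope ρ·σ_Y/σ_X and passes through (μ_X, μ_Y).
E[Y | X=4.8] = -6.0 + (0.10)·(5.6/2.1)·(4.8 − (4.8)) = -6.0 + (0.26667)·(0) = -6.0000.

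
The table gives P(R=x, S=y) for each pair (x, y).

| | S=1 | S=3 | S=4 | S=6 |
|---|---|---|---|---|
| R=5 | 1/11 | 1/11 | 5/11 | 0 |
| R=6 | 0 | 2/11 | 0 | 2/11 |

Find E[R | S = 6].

6

P(S = 6) = 2/11.
Σ R·P over the event = 6·(2/11) = 12/11.
E[R | S = 6] = (12/11) / (2/11) = 6.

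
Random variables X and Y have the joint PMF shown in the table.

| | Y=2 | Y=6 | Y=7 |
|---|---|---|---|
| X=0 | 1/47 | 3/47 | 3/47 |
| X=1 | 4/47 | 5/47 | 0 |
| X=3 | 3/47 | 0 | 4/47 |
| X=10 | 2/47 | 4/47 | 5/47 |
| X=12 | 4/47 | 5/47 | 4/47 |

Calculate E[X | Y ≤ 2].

81/14

P(Y ≤ 2) = 14/47.
Σ X·P over the event = 0·(1/47) + 1·(4/47) + 3·(3/47) + 10·(2/47) + 12·(4/47) = 81/47.
E[X | Y ≤ 2] = (81/47) / (14/47) = 81/14.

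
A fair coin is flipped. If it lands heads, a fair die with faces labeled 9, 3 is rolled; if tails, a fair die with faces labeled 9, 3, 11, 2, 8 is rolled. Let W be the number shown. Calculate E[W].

E[W | heads] = (9+3)/2 = 6.
E[W | tails] = (9+3+11+2+8)/5 = 33/5.
By the law of total expectation,
E[W] = (1/2)·(6) + (1/2)·(33/5) = 63/10.

63/10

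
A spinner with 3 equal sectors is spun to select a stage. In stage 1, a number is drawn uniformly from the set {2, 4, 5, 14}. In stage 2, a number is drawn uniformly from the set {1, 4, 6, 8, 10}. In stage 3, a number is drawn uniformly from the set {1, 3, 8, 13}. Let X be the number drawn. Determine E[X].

E[X | stage 1] = (2+4+5+14)/4 = 25/4.
E[X | stage 2] = (1+4+6+8+10)/5 = 29/5.
E[X | stage 3] = (1+3+8+13)/4 = 25/4.
By the law of total expectation,
E[X] = (1/3)·(25/4) + (1/3)·(29/5) + (1/3)·(25/4) = 61/10.

61/10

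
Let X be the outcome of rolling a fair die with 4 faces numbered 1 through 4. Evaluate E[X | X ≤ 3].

Given X ≤ 3, X is equally likely to be any of {1, 2, 3}.
E[X | X ≤ 3] = (1 + 2 + 3) / 3 = 2.

2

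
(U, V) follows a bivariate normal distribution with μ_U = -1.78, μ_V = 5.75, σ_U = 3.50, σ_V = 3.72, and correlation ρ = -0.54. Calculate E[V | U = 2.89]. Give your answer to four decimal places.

3.0697

E[V | U=x] = μ_V + ρ(σ_V/σ_U)(x − μ_U) for jointly normal variables.
E[V | U=2.89] = 5.75 + (-0.54)·(3.72/3.50)·(2.89 − (-1.78)) = 5.75 + (-0.57394)·(4.67) = 3.0697.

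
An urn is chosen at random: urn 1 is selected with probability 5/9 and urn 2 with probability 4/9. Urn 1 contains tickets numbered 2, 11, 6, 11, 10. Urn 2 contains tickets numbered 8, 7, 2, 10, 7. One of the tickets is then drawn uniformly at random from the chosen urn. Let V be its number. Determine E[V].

E[V | urn 1] = (2+11+6+11+10)/5 = 8.
E[V | urn 2] = (8+7+2+10+7)/5 = 34/5.
By the law of total expectation,
E[V] = (5/9)·(8) + (4/9)·(34/5) = 112/15.

112/15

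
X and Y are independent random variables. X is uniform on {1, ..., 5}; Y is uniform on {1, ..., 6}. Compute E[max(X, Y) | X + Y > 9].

17/3

Outcomes with X + Y > 9: (4,6), (5,5), (5,6), each with probability 1/30.
E[max(X, Y) | X + Y > 9] = (6 + 5 + 6) / 3 = 17/3.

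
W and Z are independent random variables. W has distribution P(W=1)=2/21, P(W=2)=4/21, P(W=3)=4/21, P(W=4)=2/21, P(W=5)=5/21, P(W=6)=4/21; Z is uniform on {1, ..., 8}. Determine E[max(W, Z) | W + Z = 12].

P(W + Z = 12) = 11/168.
Summing max(W,Z)·P(x,y) over outcomes with W + Z = 12 gives 25/56.
E[max(W, Z) | W + Z = 12] = (25/56) / (11/168) = 75/11.

75/11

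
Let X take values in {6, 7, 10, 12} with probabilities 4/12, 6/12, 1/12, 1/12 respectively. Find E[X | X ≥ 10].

11

P(X ≥ 10) = 1/6.
Σ over the event: 10·1/12 + 12·1/12 = 11/6.
E[X | X ≥ 10] = (11/6) / (1/6) = 11.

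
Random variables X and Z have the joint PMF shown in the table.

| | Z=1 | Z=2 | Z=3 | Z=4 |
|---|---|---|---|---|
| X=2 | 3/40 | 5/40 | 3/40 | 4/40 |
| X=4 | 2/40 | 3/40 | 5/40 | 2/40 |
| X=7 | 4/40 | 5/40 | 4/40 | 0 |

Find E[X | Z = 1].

14/3

P(Z = 1) = 9/40.
Σ X·P over the event = 2·(3/40) + 4·(2/40) + 7·(4/40) = 21/20.
E[X | Z = 1] = (21/20) / (9/40) = 14/3.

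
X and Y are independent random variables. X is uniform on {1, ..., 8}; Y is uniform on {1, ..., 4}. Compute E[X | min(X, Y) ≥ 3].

P(min(X, Y) ≥ 3) = 3/8.
Summing X·P(x,y) over outcomes with min(X, Y) ≥ 3 gives 33/16.
E[X | min(X, Y) ≥ 3] = (33/16) / (3/8) = 11/2.

11/2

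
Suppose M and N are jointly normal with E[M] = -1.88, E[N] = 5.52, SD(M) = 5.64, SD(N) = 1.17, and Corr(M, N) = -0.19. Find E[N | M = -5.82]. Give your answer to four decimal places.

5.6753

For a bivariate normal, E[N | M=x] = μ_N + ρ·(σ_N/σ_M)·(x − μ_M).
E[N | M=-5.82] = 5.52 + (-0.19)·(1.17/5.64)·(-5.82 − (-1.88)) = 5.52 + (-0.039415)·(-3.94) = 5.6753.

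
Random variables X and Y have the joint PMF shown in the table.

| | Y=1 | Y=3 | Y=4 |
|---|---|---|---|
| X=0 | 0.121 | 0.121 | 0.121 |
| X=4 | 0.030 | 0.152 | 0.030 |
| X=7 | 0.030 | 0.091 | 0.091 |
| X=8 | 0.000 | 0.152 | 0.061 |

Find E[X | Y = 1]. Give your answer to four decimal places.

1.8232

P(Y = 1) = 0.181.
Σ X·P over the event = 0·(0.121) + 4·(0.030) + 7·(0.030) = 0.330.
E[X | Y = 1] = (0.330) / (0.181) = 1.8232.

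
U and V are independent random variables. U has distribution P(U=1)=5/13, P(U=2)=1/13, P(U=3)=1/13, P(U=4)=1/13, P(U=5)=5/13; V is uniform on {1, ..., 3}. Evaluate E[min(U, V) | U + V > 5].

19/9

P(U + V > 5) = 6/13.
Summing min(U,V)·P(x,y) over outcomes with U + V > 5 gives 38/39.
E[min(U, V) | U + V > 5] = (38/39) / (6/13) = 19/9.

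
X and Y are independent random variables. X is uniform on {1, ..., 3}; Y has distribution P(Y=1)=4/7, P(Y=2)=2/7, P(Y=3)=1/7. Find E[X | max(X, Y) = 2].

P(max(X, Y) = 2) = 8/21.
Summing X·P(x,y) over outcomes with max(X, Y) = 2 gives 2/3.
E[X | max(X, Y) = 2] = (2/3) / (8/21) = 7/4.

7/4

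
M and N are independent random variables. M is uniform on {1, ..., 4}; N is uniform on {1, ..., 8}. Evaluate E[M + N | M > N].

Outcomes with M > N: (2,1), (3,1), (3,2), (4,1), (4,2), (4,3), each with probability 1/32.
E[M + N | M > N] = (3 + 4 + 5 + 5 + 6 + 7) / 6 = 5.

5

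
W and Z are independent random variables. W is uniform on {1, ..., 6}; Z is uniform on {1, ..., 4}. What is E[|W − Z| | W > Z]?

P(W > Z) = 7/12.
Summing |W−Z|·P(x,y) over outcomes with W > Z gives 17/12.
E[|W − Z| | W > Z] = (17/12) / (7/12) = 17/7.

17/7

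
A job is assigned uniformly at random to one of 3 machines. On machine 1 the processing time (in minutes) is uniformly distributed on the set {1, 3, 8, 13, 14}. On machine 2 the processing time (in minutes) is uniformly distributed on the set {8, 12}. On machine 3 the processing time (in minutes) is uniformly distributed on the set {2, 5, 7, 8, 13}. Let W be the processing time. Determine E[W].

124/15

E[W | machine 1] = (1+3+8+13+14)/5 = 39/5.
E[W | machine 2] = (8+12)/2 = 10.
E[W | machine 3] = (2+5+7+8+13)/5 = 7.
By the law of total expectation,
E[W] = (1/3)·(39/5) + (1/3)·(10) + (1/3)·(7) = 124/15.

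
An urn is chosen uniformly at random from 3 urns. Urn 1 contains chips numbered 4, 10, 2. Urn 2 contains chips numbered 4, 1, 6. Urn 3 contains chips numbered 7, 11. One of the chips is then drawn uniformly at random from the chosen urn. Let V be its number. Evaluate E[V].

6

E[V | urn 1] = (4+10+2)/3 = 16/3.
E[V | urn 2] = (4+1+6)/3 = 11/3.
E[V | urn 3] = (7+11)/2 = 9.
E[V] = (1/3)·(16/3) + (1/3)·(11/3) + (1/3)·(9) = 6.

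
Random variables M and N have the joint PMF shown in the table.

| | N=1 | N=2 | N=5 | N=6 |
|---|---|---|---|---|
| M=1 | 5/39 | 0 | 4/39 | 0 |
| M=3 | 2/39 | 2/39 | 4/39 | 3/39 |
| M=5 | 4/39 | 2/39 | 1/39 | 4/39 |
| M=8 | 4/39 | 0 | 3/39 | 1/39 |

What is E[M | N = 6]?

37/8

P(N = 6) = 8/39.
Σ M·P over the event = 3·(3/39) + 5·(4/39) + 8·(1/39) = 37/39.
E[M | N = 6] = (37/39) / (8/39) = 37/8.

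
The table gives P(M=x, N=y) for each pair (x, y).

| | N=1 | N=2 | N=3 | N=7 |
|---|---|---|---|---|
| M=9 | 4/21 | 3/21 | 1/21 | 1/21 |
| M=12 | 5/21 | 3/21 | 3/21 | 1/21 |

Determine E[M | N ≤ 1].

32/3

P(N ≤ 1) = 3/7.
Summing M·P(M=x,N=y) over the conditioning event gives 32/7.
E[M | N ≤ 1] = (32/7) / (3/7) = 32/3.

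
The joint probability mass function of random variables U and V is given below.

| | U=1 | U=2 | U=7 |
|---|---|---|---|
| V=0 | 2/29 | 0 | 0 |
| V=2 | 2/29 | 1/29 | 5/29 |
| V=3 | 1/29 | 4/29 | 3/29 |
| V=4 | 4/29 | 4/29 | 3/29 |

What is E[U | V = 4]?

3

P(V = 4) = 11/29.
Σ U·P over the event = 1·(4/29) + 2·(4/29) + 7·(3/29) = 33/29.
E[U | V = 4] = (33/29) / (11/29) = 3.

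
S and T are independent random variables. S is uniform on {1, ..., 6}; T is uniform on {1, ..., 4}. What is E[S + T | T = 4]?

15/2

Outcomes with T = 4: (1,4), (2,4), (3,4), (4,4), (5,4), (6,4), each with probability 1/24.
E[S + T | T = 4] = (5 + 6 + 7 + 8 + 9 + 10) / 6 = 15/2.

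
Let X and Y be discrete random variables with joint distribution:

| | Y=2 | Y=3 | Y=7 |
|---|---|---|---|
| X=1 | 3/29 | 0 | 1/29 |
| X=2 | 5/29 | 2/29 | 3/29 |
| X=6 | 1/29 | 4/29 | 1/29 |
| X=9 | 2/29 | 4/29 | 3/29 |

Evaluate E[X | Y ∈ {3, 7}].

52/9

P(Y ∈ {3, 7}) = 18/29.
Σ X·P over the event = 1·(1/29) + 2·(2/29) + 2·(3/29) + 6·(4/29) + 6·(1/29) + 9·(4/29) + 9·(3/29) = 104/29.
E[X | Y ∈ {3, 7}] = (104/29) / (18/29) = 52/9.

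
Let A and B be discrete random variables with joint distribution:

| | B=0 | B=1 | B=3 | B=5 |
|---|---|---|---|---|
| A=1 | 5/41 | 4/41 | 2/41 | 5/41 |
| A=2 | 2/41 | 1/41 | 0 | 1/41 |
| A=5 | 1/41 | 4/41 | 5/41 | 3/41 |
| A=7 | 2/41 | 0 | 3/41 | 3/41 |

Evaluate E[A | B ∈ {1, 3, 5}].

P(B ∈ {1, 3, 5}) = 31/41.
Summing A·P(A=x,B=y) over the conditioning event gives 117/41.
E[A | B ∈ {1, 3, 5}] = (117/41) / (31/41) = 117/31.

117/31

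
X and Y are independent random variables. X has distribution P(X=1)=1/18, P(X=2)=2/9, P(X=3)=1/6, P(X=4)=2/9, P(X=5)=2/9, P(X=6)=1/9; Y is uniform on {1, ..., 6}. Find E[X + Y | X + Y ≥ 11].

P(X + Y ≥ 11) = 2/27.
Summing (X+Y)·P(x,y) over outcomes with X + Y ≥ 11 gives 5/6.
E[X + Y | X + Y ≥ 11] = (5/6) / (2/27) = 45/4.

45/4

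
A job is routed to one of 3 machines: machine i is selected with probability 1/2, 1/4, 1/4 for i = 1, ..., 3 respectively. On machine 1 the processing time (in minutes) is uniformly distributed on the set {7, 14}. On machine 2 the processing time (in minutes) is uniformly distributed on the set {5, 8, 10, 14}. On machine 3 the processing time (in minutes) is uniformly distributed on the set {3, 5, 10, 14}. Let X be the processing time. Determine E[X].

153/16

E[X | machine 1] = (7+14)/2 = 21/2.
E[X | machine 2] = (5+8+10+14)/4 = 37/4.
E[X | machine 3] = (3+5+10+14)/4 = 8.
By the law of total expectation,
E[X] = (1/2)·(21/2) + (1/4)·(37/4) + (1/4)·(8) = 153/16.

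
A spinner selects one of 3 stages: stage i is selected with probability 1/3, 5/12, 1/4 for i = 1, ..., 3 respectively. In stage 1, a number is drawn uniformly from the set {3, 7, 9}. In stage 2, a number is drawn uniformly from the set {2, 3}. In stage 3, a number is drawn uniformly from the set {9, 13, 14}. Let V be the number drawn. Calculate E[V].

E[V | stage 1] = (3+7+9)/3 = 19/3.
E[V | stage 2] = (2+3)/2 = 5/2.
E[V | stage 3] = (9+13+14)/3 = 12.
By the law of total expectation,
E[V] = (1/3)·(19/3) + (5/12)·(5/2) + (1/4)·(12) = 443/72.

443/72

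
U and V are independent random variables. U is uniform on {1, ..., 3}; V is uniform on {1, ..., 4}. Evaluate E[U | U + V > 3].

Outcomes with U + V > 3: (1,3), (1,4), (2,2), (2,3), (2,4), (3,1), (3,2), (3,3), (3,4), each with probability 1/12.
E[U | U + V > 3] = (1 + 1 + 2 + 2 + 2 + 3 + 3 + 3 + 3) / 9 = 20/9.

20/9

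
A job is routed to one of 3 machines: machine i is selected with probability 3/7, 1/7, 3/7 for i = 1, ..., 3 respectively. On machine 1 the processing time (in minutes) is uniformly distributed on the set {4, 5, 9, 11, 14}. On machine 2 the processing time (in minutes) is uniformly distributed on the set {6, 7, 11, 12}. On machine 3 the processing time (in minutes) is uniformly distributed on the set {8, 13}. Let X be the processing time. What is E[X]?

663/70

E[X | machine 1] = (4+5+9+11+14)/5 = 43/5.
E[X | machine 2] = (6+7+11+12)/4 = 9.
E[X | machine 3] = (8+13)/2 = 21/2.
By the law of total expectation,
E[X] = (3/7)·(43/5) + (1/7)·(9) + (3/7)·(21/2) = 663/70.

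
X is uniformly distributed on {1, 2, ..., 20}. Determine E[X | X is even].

11

Given X is even, X is equally likely to be any of {2, 4, 6, 8, 10, 12, 14, 16, 18, 20}.
E[X | X is even] = (2 + 4 + 6 + 8 + 10 + 12 + 14 + 16 + 18 + 20) / 10 = 11.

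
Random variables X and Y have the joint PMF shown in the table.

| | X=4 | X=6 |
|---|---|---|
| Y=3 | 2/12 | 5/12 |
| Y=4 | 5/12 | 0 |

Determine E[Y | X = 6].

3

P(X = 6) = 5/12.
Σ Y·P over the event = 3·(5/12) = 5/4.
E[Y | X = 6] = (5/4) / (5/12) = 3.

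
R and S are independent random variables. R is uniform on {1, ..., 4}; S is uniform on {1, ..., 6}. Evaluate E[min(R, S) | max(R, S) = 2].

4/3

Outcomes with max(R, S) = 2: (1,2), (2,1), (2,2), each with probability 1/24.
E[min(R, S) | max(R, S) = 2] = (1 + 1 + 2) / 3 = 4/3.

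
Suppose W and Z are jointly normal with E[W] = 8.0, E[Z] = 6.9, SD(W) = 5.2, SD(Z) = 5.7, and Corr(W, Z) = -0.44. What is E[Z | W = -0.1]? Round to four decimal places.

10.8067

The regression of Z on W has slope ρ·σ_Z/σ_W and passes through (μ_W, μ_Z).
E[Z | W=-0.1] = 6.9 + (-0.44)·(5.7/5.2)·(-0.1 − (8.0)) = 6.9 + (-0.48231)·(-8.1) = 10.8067.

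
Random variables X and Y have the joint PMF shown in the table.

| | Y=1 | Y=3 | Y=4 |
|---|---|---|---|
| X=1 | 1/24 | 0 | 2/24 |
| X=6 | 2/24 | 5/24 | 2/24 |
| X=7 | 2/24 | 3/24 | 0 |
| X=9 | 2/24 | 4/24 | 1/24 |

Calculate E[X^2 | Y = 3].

P(Y = 3) = 1/2.
Σ X^2·P over the event = 36·(5/24) + 49·(3/24) + 81·(4/24) = 217/8.
E[X^2 | Y = 3] = (217/8) / (1/2) = 217/4.

217/4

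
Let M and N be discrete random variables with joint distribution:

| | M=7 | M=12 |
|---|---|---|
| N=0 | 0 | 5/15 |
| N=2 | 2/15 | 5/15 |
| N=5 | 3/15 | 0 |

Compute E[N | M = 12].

1

P(M = 12) = 2/3.
Σ N·P over the event = 0·(5/15) + 2·(5/15) = 2/3.
E[N | M = 12] = (2/3) / (2/3) = 1.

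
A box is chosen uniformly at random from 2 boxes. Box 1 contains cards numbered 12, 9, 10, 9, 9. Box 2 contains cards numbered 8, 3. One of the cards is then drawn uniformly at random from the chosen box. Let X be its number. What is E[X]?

153/20

E[X | box 1] = (12+9+10+9+9)/5 = 49/5.
E[X | box 2] = (8+3)/2 = 11/2.
By the law of total expectation,
E[X] = (1/2)·(49/5) + (1/2)·(11/2) = 153/20.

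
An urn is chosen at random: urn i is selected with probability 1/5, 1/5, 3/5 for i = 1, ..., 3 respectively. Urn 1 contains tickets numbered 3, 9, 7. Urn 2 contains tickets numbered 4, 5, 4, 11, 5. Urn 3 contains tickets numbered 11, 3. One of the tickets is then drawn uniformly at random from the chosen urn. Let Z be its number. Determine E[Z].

497/75

E[Z | urn 1] = (3+9+7)/3 = 19/3.
E[Z | urn 2] = (4+5+4+11+5)/5 = 29/5.
E[Z | urn 3] = (11+3)/2 = 7.
E[Z] = (1/5)·(19/3) + (1/5)·(29/5) + (3/5)·(7) = 497/75.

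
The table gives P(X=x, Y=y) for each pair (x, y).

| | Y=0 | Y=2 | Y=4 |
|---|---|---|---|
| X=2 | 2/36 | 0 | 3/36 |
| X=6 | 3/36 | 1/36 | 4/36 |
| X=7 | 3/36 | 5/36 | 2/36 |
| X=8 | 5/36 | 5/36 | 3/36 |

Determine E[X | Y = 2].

81/11

P(Y = 2) = 11/36.
Σ X·P over the event = 6·(1/36) + 7·(5/36) + 8·(5/36) = 9/4.
E[X | Y = 2] = (9/4) / (11/36) = 81/11.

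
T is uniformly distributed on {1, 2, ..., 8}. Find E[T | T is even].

5

Given T is even, T is equally likely to be any of {2, 4, 6, 8}.
E[T | T is even] = (2 + 4 + 6 + 8) / 4 = 5.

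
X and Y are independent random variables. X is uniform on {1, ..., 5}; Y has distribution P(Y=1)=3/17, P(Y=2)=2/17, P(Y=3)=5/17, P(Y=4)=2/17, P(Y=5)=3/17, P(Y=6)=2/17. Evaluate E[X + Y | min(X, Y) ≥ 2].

103/14

P(min(X, Y) ≥ 2) = 56/85.
Summing (X+Y)·P(x,y) over outcomes with min(X, Y) ≥ 2 gives 412/85.
E[X + Y | min(X, Y) ≥ 2] = (412/85) / (56/85) = 103/14.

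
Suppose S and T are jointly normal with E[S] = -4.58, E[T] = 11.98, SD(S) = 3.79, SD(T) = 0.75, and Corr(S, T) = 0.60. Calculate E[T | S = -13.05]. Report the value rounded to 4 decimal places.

10.9743

The regression of T on S has slope ρ·σ_T/σ_S and passes through (μ_S, μ_T).
E[T | S=-13.05] = 11.98 + (0.60)·(0.75/3.79)·(-13.05 − (-4.58)) = 11.98 + (0.118734)·(-8.47) = 10.9743.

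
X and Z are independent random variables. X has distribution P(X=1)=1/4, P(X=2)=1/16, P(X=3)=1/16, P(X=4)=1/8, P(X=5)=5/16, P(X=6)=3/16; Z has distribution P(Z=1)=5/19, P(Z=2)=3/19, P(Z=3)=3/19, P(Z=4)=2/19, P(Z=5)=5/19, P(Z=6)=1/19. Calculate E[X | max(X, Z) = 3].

51/26

P(max(X, Z) = 3) = 13/152.
Summing X·P(x,y) over outcomes with max(X, Z) = 3 gives 51/304.
E[X | max(X, Z) = 3] = (51/304) / (13/152) = 51/26.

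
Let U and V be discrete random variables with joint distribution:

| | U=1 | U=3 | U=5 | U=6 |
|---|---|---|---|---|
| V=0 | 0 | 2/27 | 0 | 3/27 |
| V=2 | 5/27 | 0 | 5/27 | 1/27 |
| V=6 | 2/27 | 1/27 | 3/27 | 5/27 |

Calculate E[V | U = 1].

22/7

P(U = 1) = 7/27.
Σ V·P over the event = 2·(5/27) + 6·(2/27) = 22/27.
E[V | U = 1] = (22/27) / (7/27) = 22/7.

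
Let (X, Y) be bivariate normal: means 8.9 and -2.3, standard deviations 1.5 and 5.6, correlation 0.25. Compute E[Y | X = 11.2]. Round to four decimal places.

-0.1533

The regression of Y on X has slope ρ·σ_Y/σ_X and passes through (μ_X, μ_Y).
E[Y | X=11.2] = -2.3 + (0.25)·(5.6/1.5)·(11.2 − (8.9)) = -2.3 + (0.93333)·(2.3) = -0.1533.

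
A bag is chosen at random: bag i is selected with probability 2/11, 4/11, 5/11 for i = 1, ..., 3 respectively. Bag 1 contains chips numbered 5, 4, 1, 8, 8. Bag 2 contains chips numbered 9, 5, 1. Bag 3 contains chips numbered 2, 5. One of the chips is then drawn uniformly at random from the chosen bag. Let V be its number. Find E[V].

E[V | bag 1] = (5+4+1+8+8)/5 = 26/5.
E[V | bag 2] = (9+5+1)/3 = 5.
E[V | bag 3] = (2+5)/2 = 7/2.
E[V] = (2/11)·(26/5) + (4/11)·(5) + (5/11)·(7/2) = 479/110.

479/110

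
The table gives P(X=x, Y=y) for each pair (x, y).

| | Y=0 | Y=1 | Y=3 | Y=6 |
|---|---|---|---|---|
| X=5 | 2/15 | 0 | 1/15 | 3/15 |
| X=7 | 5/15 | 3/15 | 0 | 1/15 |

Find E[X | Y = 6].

P(Y = 6) = 4/15.
Σ X·P over the event = 5·(3/15) + 7·(1/15) = 22/15.
E[X | Y = 6] = (22/15) / (4/15) = 11/2.

11/2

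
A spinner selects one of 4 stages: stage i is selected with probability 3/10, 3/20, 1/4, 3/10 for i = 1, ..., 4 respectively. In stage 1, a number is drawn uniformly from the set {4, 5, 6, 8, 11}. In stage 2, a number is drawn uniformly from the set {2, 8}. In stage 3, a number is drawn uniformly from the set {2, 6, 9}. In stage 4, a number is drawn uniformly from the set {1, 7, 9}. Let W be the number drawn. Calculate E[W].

443/75

E[W | stage 1] = (4+5+6+8+11)/5 = 34/5.
E[W | stage 2] = (2+8)/2 = 5.
E[W | stage 3] = (2+6+9)/3 = 17/3.
E[W | stage 4] = (1+7+9)/3 = 17/3.
E[W] = (3/10)·(34/5) + (3/20)·(5) + (1/4)·(17/3) + (3/10)·(17/3) = 443/75.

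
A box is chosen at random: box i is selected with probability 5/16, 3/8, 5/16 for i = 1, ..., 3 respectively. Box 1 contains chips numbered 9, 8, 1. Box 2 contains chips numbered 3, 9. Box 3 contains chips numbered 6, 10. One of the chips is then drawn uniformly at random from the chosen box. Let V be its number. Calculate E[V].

53/8

E[V | box 1] = (9+8+1)/3 = 6.
E[V | box 2] = (3+9)/2 = 6.
E[V | box 3] = (6+10)/2 = 8.
E[V] = (5/16)·(6) + (3/8)·(6) + (5/16)·(8) = 53/8.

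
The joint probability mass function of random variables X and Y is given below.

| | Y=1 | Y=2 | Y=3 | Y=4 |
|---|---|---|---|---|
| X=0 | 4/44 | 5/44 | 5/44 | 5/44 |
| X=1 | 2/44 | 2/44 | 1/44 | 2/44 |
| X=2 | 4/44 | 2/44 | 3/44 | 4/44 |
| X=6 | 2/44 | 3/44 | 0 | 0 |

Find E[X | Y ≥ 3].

P(Y ≥ 3) = 5/11.
Σ X·P over the event = 0·(5/44) + 0·(5/44) + 1·(1/44) + 1·(2/44) + 2·(3/44) + 2·(4/44) = 17/44.
E[X | Y ≥ 3] = (17/44) / (5/11) = 17/20.

17/20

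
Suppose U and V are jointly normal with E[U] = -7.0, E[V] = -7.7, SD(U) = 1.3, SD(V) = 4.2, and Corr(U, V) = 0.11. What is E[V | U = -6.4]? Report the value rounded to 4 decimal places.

-7.4868

E[V | U=x] = μ_V + ρ(σ_V/σ_U)(x − μ_U) for jointly normal variables.
E[V | U=-6.4] = -7.7 + (0.11)·(4.2/1.3)·(-6.4 − (-7.0)) = -7.7 + (0.35538)·(0.6) = -7.4868.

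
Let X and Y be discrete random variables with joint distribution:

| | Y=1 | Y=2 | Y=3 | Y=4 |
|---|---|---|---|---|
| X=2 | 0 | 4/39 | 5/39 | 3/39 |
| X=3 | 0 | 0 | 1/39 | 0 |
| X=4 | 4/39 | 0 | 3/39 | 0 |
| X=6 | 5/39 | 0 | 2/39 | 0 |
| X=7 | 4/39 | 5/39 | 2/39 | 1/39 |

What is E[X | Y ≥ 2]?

107/26

P(Y ≥ 2) = 2/3.
Summing X·P(X=x,Y=y) over the conditioning event gives 107/39.
E[X | Y ≥ 2] = (107/39) / (2/3) = 107/26.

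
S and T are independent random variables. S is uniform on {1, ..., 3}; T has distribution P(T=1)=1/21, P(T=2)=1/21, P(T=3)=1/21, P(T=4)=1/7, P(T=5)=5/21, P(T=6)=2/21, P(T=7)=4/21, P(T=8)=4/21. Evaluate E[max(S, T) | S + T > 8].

P(S + T > 8) = 22/63.
Summing max(S,T)·P(x,y) over outcomes with S + T > 8 gives 164/63.
E[max(S, T) | S + T > 8] = (164/63) / (22/63) = 82/11.

82/11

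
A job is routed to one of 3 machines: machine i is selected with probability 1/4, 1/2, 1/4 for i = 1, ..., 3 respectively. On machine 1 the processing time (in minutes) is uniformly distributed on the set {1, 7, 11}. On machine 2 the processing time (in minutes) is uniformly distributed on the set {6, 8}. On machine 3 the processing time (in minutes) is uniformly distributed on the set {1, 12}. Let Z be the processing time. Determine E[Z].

E[Z | machine 1] = (1+7+11)/3 = 19/3.
E[Z | machine 2] = (6+8)/2 = 7.
E[Z | machine 3] = (1+12)/2 = 13/2.
E[Z] = (1/4)·(19/3) + (1/2)·(7) + (1/4)·(13/2) = 161/24.

161/24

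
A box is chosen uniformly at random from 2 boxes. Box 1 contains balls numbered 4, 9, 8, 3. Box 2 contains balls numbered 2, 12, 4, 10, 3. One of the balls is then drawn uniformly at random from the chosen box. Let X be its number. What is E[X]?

61/10

E[X | box 1] = (4+9+8+3)/4 = 6.
E[X | box 2] = (2+12+4+10+3)/5 = 31/5.
By the law of total expectation,
E[X] = (1/2)·(6) + (1/2)·(31/5) = 61/10.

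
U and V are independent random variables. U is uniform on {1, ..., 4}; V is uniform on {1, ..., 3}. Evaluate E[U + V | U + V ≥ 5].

17/3

Outcomes with U + V ≥ 5: (2,3), (3,2), (3,3), (4,1), (4,2), (4,3), each with probability 1/12.
E[U + V | U + V ≥ 5] = (5 + 5 + 6 + 5 + 6 + 7) / 6 = 17/3.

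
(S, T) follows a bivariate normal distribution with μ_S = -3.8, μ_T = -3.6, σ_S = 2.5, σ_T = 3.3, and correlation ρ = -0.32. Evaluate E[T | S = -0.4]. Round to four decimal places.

E[T | S=x] = μ_T + ρ(σ_T/σ_S)(x − μ_S) for jointly normal variables.
E[T | S=-0.4] = -3.6 + (-0.32)·(3.3/2.5)·(-0.4 − (-3.8)) = -3.6 + (-0.4224)·(3.4) = -5.0362.

-5.0362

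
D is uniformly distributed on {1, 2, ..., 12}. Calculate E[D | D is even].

7

Given D is even, D is equally likely to be any of {2, 4, 6, 8, 10, 12}.
E[D | D is even] = (2 + 4 + 6 + 8 + 10 + 12) / 6 = 7.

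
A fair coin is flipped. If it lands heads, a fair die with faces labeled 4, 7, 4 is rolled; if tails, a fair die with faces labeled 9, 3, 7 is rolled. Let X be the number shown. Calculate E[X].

17/3

E[X | heads] = (4+7+4)/3 = 5.
E[X | tails] = (9+3+7)/3 = 19/3.
E[X] = (1/2)·(5) + (1/2)·(19/3) = 17/3.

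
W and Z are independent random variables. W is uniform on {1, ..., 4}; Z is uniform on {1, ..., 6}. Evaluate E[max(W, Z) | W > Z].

P(W > Z) = 1/4.
Summing max(W,Z)·P(x,y) over outcomes with W > Z gives 5/6.
E[max(W, Z) | W > Z] = (5/6) / (1/4) = 10/3.

10/3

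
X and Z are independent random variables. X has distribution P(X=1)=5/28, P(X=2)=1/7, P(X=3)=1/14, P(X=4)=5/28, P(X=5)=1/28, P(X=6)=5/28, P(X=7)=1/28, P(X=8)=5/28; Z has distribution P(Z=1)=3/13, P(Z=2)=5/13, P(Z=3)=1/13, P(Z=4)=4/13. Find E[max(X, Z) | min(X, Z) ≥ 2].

602/115

P(min(X, Z) ≥ 2) = 115/182.
Summing max(X,Z)·P(x,y) over outcomes with min(X, Z) ≥ 2 gives 43/13.
E[max(X, Z) | min(X, Z) ≥ 2] = (43/13) / (115/182) = 602/115.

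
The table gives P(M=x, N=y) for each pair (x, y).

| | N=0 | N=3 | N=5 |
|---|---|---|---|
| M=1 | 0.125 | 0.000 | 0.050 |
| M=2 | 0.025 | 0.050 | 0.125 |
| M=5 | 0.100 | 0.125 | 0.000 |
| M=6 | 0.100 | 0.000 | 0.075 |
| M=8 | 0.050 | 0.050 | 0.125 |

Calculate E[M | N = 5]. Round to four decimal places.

P(N = 5) = 0.375.
Summing M·P(M=x,N=y) over the conditioning event gives 1.750.
E[M | N = 5] = (1.750) / (0.375) = 4.6667.

4.6667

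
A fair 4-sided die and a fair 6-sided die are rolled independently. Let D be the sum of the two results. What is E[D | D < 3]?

2

P(D < 3) = 1/24.
Σ over the event: 2·1/24 = 1/12.
E[D | D < 3] = (1/12) / (1/24) = 2.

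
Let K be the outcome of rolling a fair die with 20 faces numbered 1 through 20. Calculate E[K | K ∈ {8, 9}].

P(K ∈ {8, 9}) = 1/10.
Σ over the event: 8·1/20 + 9·1/20 = 17/20.
E[K | K ∈ {8, 9}] = (17/20) / (1/10) = 17/2.

17/2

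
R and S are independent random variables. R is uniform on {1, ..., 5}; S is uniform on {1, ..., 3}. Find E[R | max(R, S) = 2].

5/3

Outcomes with max(R, S) = 2: (1,2), (2,1), (2,2), each with probability 1/15.
E[R | max(R, S) = 2] = (1 + 2 + 2) / 3 = 5/3.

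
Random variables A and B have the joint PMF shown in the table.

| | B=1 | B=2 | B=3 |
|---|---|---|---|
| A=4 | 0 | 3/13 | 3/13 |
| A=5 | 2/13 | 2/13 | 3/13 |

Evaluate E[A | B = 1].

P(B = 1) = 2/13.
Σ A·P over the event = 5·(2/13) = 10/13.
E[A | B = 1] = (10/13) / (2/13) = 5.

5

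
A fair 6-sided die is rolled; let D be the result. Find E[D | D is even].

Given D is even, D is equally likely to be any of {2, 4, 6}.
E[D | D is even] = (2 + 4 + 6) / 3 = 4.

4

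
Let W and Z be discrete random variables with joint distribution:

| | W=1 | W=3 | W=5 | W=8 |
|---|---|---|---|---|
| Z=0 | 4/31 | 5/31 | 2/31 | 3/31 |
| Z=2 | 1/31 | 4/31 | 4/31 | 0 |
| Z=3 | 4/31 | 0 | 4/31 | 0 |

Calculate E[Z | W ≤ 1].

14/9

P(W ≤ 1) = 9/31.
Σ Z·P over the event = 0·(4/31) + 2·(1/31) + 3·(4/31) = 14/31.
E[Z | W ≤ 1] = (14/31) / (9/31) = 14/9.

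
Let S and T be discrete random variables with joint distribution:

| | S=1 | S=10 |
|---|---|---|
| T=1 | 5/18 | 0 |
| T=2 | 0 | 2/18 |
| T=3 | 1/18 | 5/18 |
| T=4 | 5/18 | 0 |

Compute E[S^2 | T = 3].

167/2

P(T = 3) = 1/3.
Σ S^2·P over the event = 1·(1/18) + 100·(5/18) = 167/6.
E[S^2 | T = 3] = (167/6) / (1/3) = 167/2.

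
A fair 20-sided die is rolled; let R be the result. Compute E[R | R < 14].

P(R < 14) = 13/20.
E[R | R < 14] = (91/20) / (13/20) = 7.

7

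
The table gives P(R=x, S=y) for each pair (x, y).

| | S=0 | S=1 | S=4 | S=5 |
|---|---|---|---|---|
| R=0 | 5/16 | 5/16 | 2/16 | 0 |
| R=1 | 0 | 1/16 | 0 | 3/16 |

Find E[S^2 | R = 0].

37/12

P(R = 0) = 3/4.
Σ S^2·P over the event = 0·(5/16) + 1·(5/16) + 16·(2/16) = 37/16.
E[S^2 | R = 0] = (37/16) / (3/4) = 37/12.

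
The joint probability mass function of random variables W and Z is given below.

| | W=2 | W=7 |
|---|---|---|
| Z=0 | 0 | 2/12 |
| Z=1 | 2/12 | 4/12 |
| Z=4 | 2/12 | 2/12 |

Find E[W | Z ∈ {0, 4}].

16/3

P(Z ∈ {0, 4}) = 1/2.
Σ W·P over the event = 2·(2/12) + 7·(2/12) + 7·(2/12) = 8/3.
E[W | Z ∈ {0, 4}] = (8/3) / (1/2) = 16/3.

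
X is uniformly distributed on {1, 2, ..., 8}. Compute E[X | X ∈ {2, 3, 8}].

P(X ∈ {2, 3, 8}) = 3/8.
Σ over the event: 2·1/8 + 3·1/8 + 8·1/8 = 13/8.
E[X | X ∈ {2, 3, 8}] = (13/8) / (3/8) = 13/3.

13/3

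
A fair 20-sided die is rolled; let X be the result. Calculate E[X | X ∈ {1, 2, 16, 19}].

19/2

P(X ∈ {1, 2, 16, 19}) = 1/5.
Σ over the event: 1·1/20 + 2·1/20 + 16·1/20 + 19·1/20 = 19/10.
E[X | X ∈ {1, 2, 16, 19}] = (19/10) / (1/5) = 19/2.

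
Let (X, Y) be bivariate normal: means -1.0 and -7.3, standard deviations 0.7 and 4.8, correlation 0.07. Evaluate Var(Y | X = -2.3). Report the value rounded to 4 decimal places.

For a bivariate normal, Var(Y | X=x) = σ_Y²(1 − ρ²).
Var(Y | X=-2.3) = (4.8)²·(1 − (0.07)²) = 23.04·0.9951 = 22.9271.

22.9271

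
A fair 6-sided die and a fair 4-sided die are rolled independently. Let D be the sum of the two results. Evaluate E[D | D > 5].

52/7

P(D > 5) = 7/12.
Σ over the event: 6·1/6 + 7·1/6 + 8·1/8 + 9·1/12 + 10·1/24 = 13/3.
E[D | D > 5] = (13/3) / (7/12) = 52/7.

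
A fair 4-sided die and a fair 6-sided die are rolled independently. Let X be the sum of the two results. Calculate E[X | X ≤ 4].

10/3

P(X ≤ 4) = 1/4.
Σ over the event: 2·1/24 + 3·1/12 + 4·1/8 = 5/6.
E[X | X ≤ 4] = (5/6) / (1/4) = 10/3.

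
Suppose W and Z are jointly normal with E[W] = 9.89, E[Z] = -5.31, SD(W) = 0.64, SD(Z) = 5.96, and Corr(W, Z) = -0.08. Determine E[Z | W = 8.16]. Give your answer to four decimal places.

-4.0212

E[Z | W=x] = μ_Z + ρ(σ_Z/σ_W)(x − μ_W) for jointly normal variables.
E[Z | W=8.16] = -5.31 + (-0.08)·(5.96/0.64)·(8.16 − (9.89)) = -5.31 + (-0.745)·(-1.73) = -4.0212.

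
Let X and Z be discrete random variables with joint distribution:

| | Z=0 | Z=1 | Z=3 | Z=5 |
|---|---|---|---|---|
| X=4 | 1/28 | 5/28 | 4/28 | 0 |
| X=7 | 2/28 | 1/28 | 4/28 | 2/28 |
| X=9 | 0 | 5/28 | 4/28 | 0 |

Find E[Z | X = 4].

17/10

P(X = 4) = 5/14.
Σ Z·P over the event = 0·(1/28) + 1·(5/28) + 3·(4/28) = 17/28.
E[Z | X = 4] = (17/28) / (5/14) = 17/10.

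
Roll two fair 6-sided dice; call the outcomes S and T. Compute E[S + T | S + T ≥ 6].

106/13

P(S + T ≥ 6) = 13/18.
Summing (S+T)·P(x,y) over outcomes with S + T ≥ 6 gives 53/9.
E[S + T | S + T ≥ 6] = (53/9) / (13/18) = 106/13.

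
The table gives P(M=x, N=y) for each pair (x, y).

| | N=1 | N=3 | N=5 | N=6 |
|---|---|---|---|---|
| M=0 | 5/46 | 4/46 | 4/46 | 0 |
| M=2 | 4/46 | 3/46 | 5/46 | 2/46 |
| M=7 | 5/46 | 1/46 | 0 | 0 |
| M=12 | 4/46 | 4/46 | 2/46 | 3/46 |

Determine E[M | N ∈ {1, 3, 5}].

P(N ∈ {1, 3, 5}) = 41/46.
Summing M·P(M=x,N=y) over the conditioning event gives 93/23.
E[M | N ∈ {1, 3, 5}] = (93/23) / (41/46) = 186/41.

186/41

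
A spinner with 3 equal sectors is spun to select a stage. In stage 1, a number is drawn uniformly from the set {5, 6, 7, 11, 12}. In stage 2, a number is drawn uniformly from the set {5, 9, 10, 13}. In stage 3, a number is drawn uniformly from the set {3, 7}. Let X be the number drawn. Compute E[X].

E[X | stage 1] = (5+6+7+11+12)/5 = 41/5.
E[X | stage 2] = (5+9+10+13)/4 = 37/4.
E[X | stage 3] = (3+7)/2 = 5.
By the law of total expectation,
E[X] = (1/3)·(41/5) + (1/3)·(37/4) + (1/3)·(5) = 449/60.

449/60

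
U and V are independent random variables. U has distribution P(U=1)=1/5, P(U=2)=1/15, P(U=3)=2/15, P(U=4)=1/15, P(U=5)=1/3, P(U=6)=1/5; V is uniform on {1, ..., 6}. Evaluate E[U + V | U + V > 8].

313/31

P(U + V > 8) = 31/90.
Summing (U+V)·P(x,y) over outcomes with U + V > 8 gives 313/90.
E[U + V | U + V > 8] = (313/90) / (31/90) = 313/31.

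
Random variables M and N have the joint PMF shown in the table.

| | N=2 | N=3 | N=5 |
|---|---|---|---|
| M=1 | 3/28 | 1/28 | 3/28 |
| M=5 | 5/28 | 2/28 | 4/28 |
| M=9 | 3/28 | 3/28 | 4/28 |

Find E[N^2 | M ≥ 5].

P(M ≥ 5) = 3/4.
Summing N^2·P(M=x,N=y) over the conditioning event gives 277/28.
E[N^2 | M ≥ 5] = (277/28) / (3/4) = 277/21.

277/21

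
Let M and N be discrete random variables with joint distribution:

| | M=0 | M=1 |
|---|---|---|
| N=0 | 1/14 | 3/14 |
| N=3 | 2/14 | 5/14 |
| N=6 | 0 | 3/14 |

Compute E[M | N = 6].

1

P(N = 6) = 3/14.
Σ M·P over the event = 1·(3/14) = 3/14.
E[M | N = 6] = (3/14) / (3/14) = 1.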